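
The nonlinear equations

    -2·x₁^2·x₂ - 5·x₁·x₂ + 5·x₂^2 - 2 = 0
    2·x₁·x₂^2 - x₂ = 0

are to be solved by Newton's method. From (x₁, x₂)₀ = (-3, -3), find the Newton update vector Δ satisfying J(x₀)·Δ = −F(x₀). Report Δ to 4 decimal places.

(0.9716, 0.9574)

At (-3, -3): F = (52.0000, -51.0000).
Jacobian J = [[-4·x₁·x₂ - 5·x₂, -2·x₁^2 - 5·x₁ + 10·x₂], [2·x₂^2, 4·x₁·x₂ - 1]].
At the point, J = [[-21.0000, -33.0000], [18.0000, 35.0000]] (det J = -141.0000).
Solving J·Δ = −F gives Δ = (0.9716, 0.9574).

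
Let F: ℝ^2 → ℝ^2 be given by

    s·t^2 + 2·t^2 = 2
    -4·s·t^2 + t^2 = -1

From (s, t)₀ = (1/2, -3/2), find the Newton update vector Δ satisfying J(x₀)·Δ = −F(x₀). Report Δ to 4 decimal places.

At (1/2, -3/2): F = (3.6250, -1.2500).
Jacobian J = [[t^2, 2·s·t + 4·t], [-4·t^2, -8·s·t + 2·t]].
At the point, J = [[2.2500, -7.5000], [-9.0000, 3.0000]] (det J = -60.7500).
Solving J·Δ = −F gives Δ = (0.0247, 0.4907).

(0.0247, 0.4907)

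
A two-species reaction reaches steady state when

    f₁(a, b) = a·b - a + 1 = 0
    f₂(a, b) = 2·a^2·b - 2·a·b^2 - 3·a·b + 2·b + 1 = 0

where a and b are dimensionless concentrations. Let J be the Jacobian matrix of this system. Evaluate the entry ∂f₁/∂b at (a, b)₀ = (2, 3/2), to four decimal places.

2.0000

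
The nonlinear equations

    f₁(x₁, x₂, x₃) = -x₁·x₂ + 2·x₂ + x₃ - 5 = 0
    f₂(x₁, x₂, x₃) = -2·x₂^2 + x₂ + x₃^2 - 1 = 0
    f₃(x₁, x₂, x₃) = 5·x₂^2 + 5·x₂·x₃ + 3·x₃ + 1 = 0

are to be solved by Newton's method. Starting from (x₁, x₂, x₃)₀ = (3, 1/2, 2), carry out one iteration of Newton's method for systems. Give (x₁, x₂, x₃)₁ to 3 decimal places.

At (3, 1/2, 2): F = (-3.500, 3.000, 13.250).
Jacobian J = [[-x₂, -x₁ + 2, 1], [0, -4·x₂ + 1, 2·x₃], [0, 10·x₂ + 5·x₃, 5·x₂ + 3]].
At the point, J = [[-0.500, -1.000, 1.000], [0.000, -1.000, 4.000], [0.000, 15.000, 5.500]] (det J = 32.750).
Solving J·Δ = −F gives Δ = (-7.664, -0.557, -0.889).
Then the next iterate is (x₁, x₂, x₃)₁ = (-4.664, -0.057, 1.111).

(-4.664, -0.057, 1.111)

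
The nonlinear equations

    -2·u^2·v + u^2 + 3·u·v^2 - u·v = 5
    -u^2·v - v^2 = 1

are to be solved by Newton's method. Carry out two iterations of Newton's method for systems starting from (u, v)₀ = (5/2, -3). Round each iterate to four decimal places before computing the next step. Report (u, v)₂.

At (5/2, -3): F = (113.7500, 8.7500).
Jacobian J = [[-4·u·v + 2·u + 3·v^2 - v, -2·u^2 + 6·u·v - u], [-2·u·v, -u^2 - 2·v]].
At the point, J = [[65.0000, -60.0000], [15.0000, -0.2500]] (det J = 883.7500).
Solving J·Δ = −F gives Δ = (-0.5619, 1.2871).
Then the next iterate is (u, v)₁ = (1.9381, -1.7129).
Round to (1.9381, -1.7129) and repeat: F = (32.003411, 2.500023), J = [[27.670265, -29.369192], [6.639543, -0.330432]].
Δ = (-0.3382, 0.7711), so (u, v)₂ = (1.5999, -0.9418).

(1.5999, -0.9418)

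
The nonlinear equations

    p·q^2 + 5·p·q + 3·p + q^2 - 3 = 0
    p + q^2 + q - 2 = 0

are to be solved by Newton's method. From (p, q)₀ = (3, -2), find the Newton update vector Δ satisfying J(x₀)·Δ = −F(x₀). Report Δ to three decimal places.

At (3, -2): F = (-8.000, 3.000).
Jacobian J = [[q^2 + 5·q + 3, 2·p·q + 5·p + 2·q], [1, 2·q + 1]].
At the point, J = [[-3.000, -1.000], [1.000, -3.000]] (det J = 10.000).
Solving J·Δ = −F gives Δ = (-2.700, 0.100).

(-2.700, 0.100)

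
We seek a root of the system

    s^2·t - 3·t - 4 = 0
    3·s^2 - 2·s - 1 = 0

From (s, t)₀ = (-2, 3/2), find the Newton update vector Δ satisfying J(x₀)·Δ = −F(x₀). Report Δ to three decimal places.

At (-2, 3/2): F = (-2.500, 15.000).
Jacobian J = [[2·s·t, s^2 - 3], [6·s - 2, 0]].
At the point, J = [[-6.000, 1.000], [-14.000, 0.000]] (det J = 14.000).
Solving J·Δ = −F gives Δ = (1.071, 8.929).

(1.071, 8.929)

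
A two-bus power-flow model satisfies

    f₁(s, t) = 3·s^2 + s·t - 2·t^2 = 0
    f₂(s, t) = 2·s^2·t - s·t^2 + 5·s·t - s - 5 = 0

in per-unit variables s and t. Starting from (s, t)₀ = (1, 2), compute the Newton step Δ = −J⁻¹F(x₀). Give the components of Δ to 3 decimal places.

At (1, 2): F = (-3.000, 4.000).
Jacobian J = [[6·s + t, s - 4·t], [4·s·t - t^2 + 5·t - 1, 2·s^2 - 2·s·t + 5·s]].
At the point, J = [[8.000, -7.000], [13.000, 3.000]] (det J = 115.000).
Solving J·Δ = −F gives Δ = (-0.165, -0.617).

(-0.165, -0.617)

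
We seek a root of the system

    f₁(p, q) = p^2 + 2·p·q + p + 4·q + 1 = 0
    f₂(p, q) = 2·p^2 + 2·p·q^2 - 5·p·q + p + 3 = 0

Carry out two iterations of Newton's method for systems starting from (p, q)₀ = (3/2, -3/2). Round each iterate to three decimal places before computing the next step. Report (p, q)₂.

(0.088, -0.245)

At (3/2, -3/2): F = (-5.750, 27.000).
Jacobian J = [[2·p + 2·q + 1, 2·p + 4], [4·p + 2·q^2 - 5·q + 1, 4·p·q - 5·p]].
At the point, J = [[1.000, 7.000], [19.000, -16.500]] (det J = -149.500).
Solving J·Δ = −F gives Δ = (-0.630, 0.911).
Then the next iterate is (p, q)₁ = (0.870, -0.589).
Round to (0.870, -0.589) and repeat: F = (-0.75396, 8.54959), J = [[1.562, 5.740], [8.11884, -6.39972]].
Δ = (-0.782, 0.344), so (p, q)₂ = (0.088, -0.245).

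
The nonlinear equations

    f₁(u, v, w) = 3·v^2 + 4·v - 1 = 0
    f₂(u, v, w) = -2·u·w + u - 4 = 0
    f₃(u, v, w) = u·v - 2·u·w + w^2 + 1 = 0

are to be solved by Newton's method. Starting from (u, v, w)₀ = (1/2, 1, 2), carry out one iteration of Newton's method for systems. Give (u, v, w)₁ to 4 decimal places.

(-0.6083, 0.4000, -0.1750)

At (1/2, 1, 2): F = (6.0000, -5.5000, 3.5000).
Jacobian J = [[0, 6·v + 4, 0], [-2·w + 1, 0, -2·u], [v - 2·w, u, -2·u + 2·w]].
At the point, J = [[0.0000, 10.0000, 0.0000], [-3.0000, 0.0000, -1.0000], [-3.0000, 0.5000, 3.0000]] (det J = 120.0000).
Solving J·Δ = −F gives Δ = (-1.1083, -0.6000, -2.1750).
Then the next iterate is (u, v, w)₁ = (-0.6083, 0.4000, -0.1750).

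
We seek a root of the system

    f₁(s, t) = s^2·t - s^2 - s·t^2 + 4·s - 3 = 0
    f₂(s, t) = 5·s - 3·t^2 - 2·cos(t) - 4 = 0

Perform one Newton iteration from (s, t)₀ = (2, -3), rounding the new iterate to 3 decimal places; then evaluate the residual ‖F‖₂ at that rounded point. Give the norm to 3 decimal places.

10.078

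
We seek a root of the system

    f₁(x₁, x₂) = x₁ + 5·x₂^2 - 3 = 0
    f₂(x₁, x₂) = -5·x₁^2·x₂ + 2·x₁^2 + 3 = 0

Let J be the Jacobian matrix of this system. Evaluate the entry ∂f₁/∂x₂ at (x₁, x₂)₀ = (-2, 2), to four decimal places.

∂f₁/∂x₂ = 10·x₂.
At (-2, 2) this is 20.0000.

20.0000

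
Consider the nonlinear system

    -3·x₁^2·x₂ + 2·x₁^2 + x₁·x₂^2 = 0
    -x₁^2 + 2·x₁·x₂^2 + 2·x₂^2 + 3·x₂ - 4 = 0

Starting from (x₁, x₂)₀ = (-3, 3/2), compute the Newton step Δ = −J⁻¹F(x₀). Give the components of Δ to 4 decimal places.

(1.6465, -0.0236)

At (-3, 3/2): F = (-29.2500, -17.5000).
Jacobian J = [[-6·x₁·x₂ + 4·x₁ + x₂^2, -3·x₁^2 + 2·x₁·x₂], [-2·x₁ + 2·x₂^2, 4·x₁·x₂ + 4·x₂ + 3]].
At the point, J = [[17.2500, -36.0000], [10.5000, -9.0000]] (det J = 222.7500).
Solving J·Δ = −F gives Δ = (1.6465, -0.0236).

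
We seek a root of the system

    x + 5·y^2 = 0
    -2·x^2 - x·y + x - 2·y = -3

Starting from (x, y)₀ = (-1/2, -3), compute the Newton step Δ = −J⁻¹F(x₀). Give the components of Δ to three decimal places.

At (-1/2, -3): F = (44.500, 6.500).
Jacobian J = [[1, 10·y], [-4·x - y + 1, -x - 2]].
At the point, J = [[1.000, -30.000], [6.000, -1.500]] (det J = 178.500).
Solving J·Δ = −F gives Δ = (-0.718, 1.459).

(-0.718, 1.459)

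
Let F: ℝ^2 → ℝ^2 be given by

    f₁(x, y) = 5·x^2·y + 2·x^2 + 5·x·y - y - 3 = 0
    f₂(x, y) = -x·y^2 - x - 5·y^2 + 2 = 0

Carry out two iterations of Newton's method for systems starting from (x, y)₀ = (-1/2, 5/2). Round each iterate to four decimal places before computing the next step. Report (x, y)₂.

(-4.0184, 0.7970)

At (-1/2, 5/2): F = (-8.1250, -25.6250).
Jacobian J = [[10·x·y + 4·x + 5·y, 5·x^2 + 5·x - 1], [-y^2 - 1, -2·x·y - 10·y]].
At the point, J = [[-2.0000, -2.2500], [-7.2500, -22.5000]] (det J = 28.6875).
Solving J·Δ = −F gives Δ = (-4.3627, 0.2669).
Then the next iterate is (x, y)₁ = (-4.8627, 2.7669).
Round to (-4.8627, 2.7669) and repeat: F = (301.380309, 5.811568), J = [[-140.162346, 92.915756], [-8.655736, -0.759791]].
Δ = (0.8443, -1.9699), so (x, y)₂ = (-4.0184, 0.7970).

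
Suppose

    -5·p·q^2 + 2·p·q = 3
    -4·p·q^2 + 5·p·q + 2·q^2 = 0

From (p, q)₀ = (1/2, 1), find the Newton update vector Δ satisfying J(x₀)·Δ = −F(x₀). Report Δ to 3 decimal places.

(-0.357, -0.857)

At (1/2, 1): F = (-4.500, 2.500).
Jacobian J = [[-5·q^2 + 2·q, -10·p·q + 2·p], [-4·q^2 + 5·q, -8·p·q + 5·p + 4·q]].
At the point, J = [[-3.000, -4.000], [1.000, 2.500]] (det J = -3.500).
Solving J·Δ = −F gives Δ = (-0.357, -0.857).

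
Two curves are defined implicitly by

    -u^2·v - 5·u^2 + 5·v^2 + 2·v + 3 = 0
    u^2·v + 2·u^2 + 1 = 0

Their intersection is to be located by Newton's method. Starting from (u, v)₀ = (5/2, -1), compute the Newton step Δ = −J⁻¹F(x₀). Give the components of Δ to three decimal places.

(-0.287, -0.930)

At (5/2, -1): F = (-19.000, 7.250).
Jacobian J = [[-2·u·v - 10·u, -u^2 + 10·v + 2], [2·u·v + 4·u, u^2]].
At the point, J = [[-20.000, -14.250], [5.000, 6.250]] (det J = -53.750).
Solving J·Δ = −F gives Δ = (-0.287, -0.930).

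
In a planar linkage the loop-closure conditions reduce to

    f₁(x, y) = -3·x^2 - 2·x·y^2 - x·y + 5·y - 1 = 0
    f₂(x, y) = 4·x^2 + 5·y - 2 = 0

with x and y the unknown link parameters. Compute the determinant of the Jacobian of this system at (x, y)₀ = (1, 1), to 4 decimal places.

J = [[-6·x - 2·y^2 - y, -4·x·y - x + 5], [8·x, 5]].
At the point, J = [[-9.0000, 0.0000], [8.0000, 5.0000]].
det J = -45.0000.

-45.0000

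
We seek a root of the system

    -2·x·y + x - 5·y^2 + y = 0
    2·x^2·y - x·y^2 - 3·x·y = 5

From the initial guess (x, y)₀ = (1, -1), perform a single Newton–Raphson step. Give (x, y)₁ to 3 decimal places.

At (1, -1): F = (-3.000, -5.000).
Jacobian J = [[-2·y + 1, -2·x - 10·y + 1], [4·x·y - y^2 - 3·y, 2·x^2 - 2·x·y - 3·x]].
At the point, J = [[3.000, 9.000], [-2.000, 1.000]] (det J = 21.000).
Solving J·Δ = −F gives Δ = (-2.000, 1.000).
Then the next iterate is (x, y)₁ = (-1.000, 0.000).

(-1.000, 0.000)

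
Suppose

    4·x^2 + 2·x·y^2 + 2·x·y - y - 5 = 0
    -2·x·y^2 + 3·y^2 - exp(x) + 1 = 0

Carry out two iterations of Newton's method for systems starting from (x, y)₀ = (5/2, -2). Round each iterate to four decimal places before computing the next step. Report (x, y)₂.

At (5/2, -2): F = (32.0000, -19.182494).
Jacobian J = [[8·x + 2·y^2 + 2·y, 4·x·y + 2·x - 1], [-2·y^2 - exp(x), -4·x·y + 6·y]].
At the point, J = [[24.0000, -16.0000], [-20.182494, 8.0000]] (det J = -130.919903).
Solving J·Δ = −F gives Δ = (-0.3889, 1.4166).
Then the next iterate is (x, y)₁ = (2.1111, -0.5834).
Round to (2.1111, -0.5834) and repeat: F = (12.384191, -7.673302), J = [[16.402711, -1.704263], [-8.938030, 1.426063]].
Δ = (-0.5618, 1.8597), so (x, y)₂ = (1.5493, 1.2763).

(1.5493, 1.2763)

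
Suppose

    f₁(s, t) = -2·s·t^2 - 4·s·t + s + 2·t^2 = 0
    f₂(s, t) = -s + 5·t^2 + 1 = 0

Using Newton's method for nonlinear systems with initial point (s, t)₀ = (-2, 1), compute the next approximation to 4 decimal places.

At (-2, 1): F = (12.0000, 8.0000).
Jacobian J = [[-2·t^2 - 4·t + 1, -4·s·t - 4·s + 4·t], [-1, 10·t]].
At the point, J = [[-5.0000, 20.0000], [-1.0000, 10.0000]] (det J = -30.0000).
Solving J·Δ = −F gives Δ = (-1.3333, -0.9333).
Then the next iterate is (s, t)₁ = (-3.3333, 0.0667).

(-3.3333, 0.0667)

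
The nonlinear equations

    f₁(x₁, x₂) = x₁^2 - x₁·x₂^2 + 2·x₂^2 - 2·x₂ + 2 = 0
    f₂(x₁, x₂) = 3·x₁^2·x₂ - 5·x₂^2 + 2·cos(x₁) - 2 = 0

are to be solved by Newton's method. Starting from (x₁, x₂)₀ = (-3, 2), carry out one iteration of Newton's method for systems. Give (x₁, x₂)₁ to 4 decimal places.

(-2.3867, 0.8407)

At (-3, 2): F = (27.0000, 30.020015).
Jacobian J = [[2·x₁ - x₂^2, -2·x₁·x₂ + 4·x₂ - 2], [6·x₁·x₂ - 2·sin(x₁), 3·x₁^2 - 10·x₂]].
At the point, J = [[-10.0000, 18.0000], [-35.717760, 7.0000]] (det J = 572.919680).
Solving J·Δ = −F gives Δ = (0.6133, -1.1593).
Then the next iterate is (x₁, x₂)₁ = (-2.3867, 0.8407).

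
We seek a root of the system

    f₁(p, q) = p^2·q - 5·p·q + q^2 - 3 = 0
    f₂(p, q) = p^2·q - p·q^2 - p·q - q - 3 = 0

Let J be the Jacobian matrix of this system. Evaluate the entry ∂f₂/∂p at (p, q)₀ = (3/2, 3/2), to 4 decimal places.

∂f₂/∂p = 2·p·q - q^2 - q.
At (3/2, 3/2) this is 0.7500.

0.7500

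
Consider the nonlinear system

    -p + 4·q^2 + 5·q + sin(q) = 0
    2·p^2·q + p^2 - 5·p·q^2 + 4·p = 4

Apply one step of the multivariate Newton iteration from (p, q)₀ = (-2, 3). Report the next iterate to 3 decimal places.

(-2.346, 1.090)

At (-2, 3): F = (53.14112, 106.000).
Jacobian J = [[-1, 8·q + cos(q) + 5], [4·p·q + 2·p - 5·q^2 + 4, 2·p^2 - 10·p·q]].
At the point, J = [[-1.000, 28.01001], [-69.000, 68.000]] (det J = 1864.69052).
Solving J·Δ = −F gives Δ = (-0.346, -1.910).
Then the next iterate is (p, q)₁ = (-2.346, 1.090).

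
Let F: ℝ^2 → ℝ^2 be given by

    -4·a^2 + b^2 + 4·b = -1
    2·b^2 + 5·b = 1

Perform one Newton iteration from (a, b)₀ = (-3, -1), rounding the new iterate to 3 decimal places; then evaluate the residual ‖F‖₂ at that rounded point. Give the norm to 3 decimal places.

At (-3, -1): F = (-38.000, -4.000).
Jacobian J = [[-8·a, 2·b + 4], [0, 4·b + 5]].
At the point, J = [[24.000, 2.000], [0.000, 1.000]] (det J = 24.000).
Solving J·Δ = −F gives Δ = (1.250, 4.000).
Then the next iterate is (a, b)₁ = (-1.750, 3.000).
Re-evaluating at (-1.750, 3.000): F = (9.750, 32.000), so ‖F‖₂ = 33.452.

33.452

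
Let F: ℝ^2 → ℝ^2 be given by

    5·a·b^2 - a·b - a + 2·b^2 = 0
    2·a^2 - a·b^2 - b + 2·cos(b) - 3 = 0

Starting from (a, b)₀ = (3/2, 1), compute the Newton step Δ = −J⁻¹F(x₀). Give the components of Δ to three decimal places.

(-0.367, -0.309)

At (3/2, 1): F = (6.500, 0.08060).
Jacobian J = [[5·b^2 - b - 1, 10·a·b - a + 4·b], [4·a - b^2, -2·a·b - 2·sin(b) - 1]].
At the point, J = [[3.000, 17.500], [5.000, -5.68294]] (det J = -104.54883).
Solving J·Δ = −F gives Δ = (-0.367, -0.309).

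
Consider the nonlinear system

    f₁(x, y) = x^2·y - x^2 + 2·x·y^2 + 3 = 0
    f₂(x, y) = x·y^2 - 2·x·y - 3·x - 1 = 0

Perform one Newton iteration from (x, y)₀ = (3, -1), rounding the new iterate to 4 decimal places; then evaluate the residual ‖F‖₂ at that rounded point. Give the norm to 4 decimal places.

1.4467

At (3, -1): F = (-9.0000, -1.0000).
Jacobian J = [[2·x·y - 2·x + 2·y^2, x^2 + 4·x·y], [y^2 - 2·y - 3, 2·x·y - 2·x]].
At the point, J = [[-10.0000, -3.0000], [0.0000, -12.0000]] (det J = 120.0000).
Solving J·Δ = −F gives Δ = (-0.8750, -0.0833).
Then the next iterate is (x, y)₁ = (2.1250, -1.0833).
Re-evaluating at (2.1250, -1.0833): F = (-1.419861, -0.277205), so ‖F‖₂ = 1.4467.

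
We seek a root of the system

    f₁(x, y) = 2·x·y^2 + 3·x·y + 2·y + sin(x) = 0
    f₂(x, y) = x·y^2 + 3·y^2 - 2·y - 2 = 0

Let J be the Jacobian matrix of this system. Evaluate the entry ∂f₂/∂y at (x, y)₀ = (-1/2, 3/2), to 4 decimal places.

∂f₂/∂y = 2·x·y + 6·y - 2.
At (-1/2, 3/2) this is 5.5000.

5.5000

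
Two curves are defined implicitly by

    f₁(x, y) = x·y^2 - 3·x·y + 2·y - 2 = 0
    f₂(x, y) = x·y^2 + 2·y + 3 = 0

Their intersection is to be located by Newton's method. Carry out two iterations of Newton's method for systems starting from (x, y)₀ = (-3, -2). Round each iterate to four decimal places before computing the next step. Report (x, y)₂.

(2.0864, 0.1594)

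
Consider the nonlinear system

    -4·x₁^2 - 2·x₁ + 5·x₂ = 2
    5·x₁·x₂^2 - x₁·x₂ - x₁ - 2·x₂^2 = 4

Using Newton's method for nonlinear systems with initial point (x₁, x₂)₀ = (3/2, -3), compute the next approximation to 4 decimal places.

(-1.5565, -5.7581)

At (3/2, -3): F = (-29.0000, 48.5000).
Jacobian J = [[-8·x₁ - 2, 5], [5·x₂^2 - x₂ - 1, 10·x₁·x₂ - x₁ - 4·x₂]].
At the point, J = [[-14.0000, 5.0000], [47.0000, -34.5000]] (det J = 248.0000).
Solving J·Δ = −F gives Δ = (-3.0565, -2.7581).
Then the next iterate is (x₁, x₂)₁ = (-1.5565, -5.7581).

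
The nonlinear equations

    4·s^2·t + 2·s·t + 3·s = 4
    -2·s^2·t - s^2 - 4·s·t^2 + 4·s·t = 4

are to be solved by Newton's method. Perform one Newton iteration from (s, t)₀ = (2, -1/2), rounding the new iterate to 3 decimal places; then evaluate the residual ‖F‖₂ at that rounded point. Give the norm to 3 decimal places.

1622.190

At (2, -1/2): F = (-8.000, -10.000).
Jacobian J = [[8·s·t + 2·t + 3, 4·s^2 + 2·s], [-4·s·t - 2·s - 4·t^2 + 4·t, -2·s^2 - 8·s·t + 4·s]].
At the point, J = [[-6.000, 20.000], [-3.000, 8.000]] (det J = 12.000).
Solving J·Δ = −F gives Δ = (-11.333, -3.000).
Then the next iterate is (s, t)₁ = (-9.333, -3.500).
Re-evaluating at (-9.333, -3.500): F = (-1186.13645, 1106.60833), so ‖F‖₂ = 1622.190.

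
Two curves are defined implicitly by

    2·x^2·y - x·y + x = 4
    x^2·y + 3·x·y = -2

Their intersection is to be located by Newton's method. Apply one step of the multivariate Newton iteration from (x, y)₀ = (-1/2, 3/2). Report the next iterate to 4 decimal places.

(-3.1364, -4.7273)

At (-1/2, 3/2): F = (-3.0000, 0.1250).
Jacobian J = [[4·x·y - y + 1, 2·x^2 - x], [2·x·y + 3·y, x^2 + 3·x]].
At the point, J = [[-3.5000, 1.0000], [3.0000, -1.2500]] (det J = 1.3750).
Solving J·Δ = −F gives Δ = (-2.6364, -6.2273).
Then the next iterate is (x, y)₁ = (-3.1364, -4.7273).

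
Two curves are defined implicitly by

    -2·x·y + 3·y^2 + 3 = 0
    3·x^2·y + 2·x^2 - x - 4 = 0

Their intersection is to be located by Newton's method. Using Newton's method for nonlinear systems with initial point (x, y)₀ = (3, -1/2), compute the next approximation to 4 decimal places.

(-0.5500, -0.1444)

At (3, -1/2): F = (6.7500, -2.5000).
Jacobian J = [[-2·y, -2·x + 6·y], [6·x·y + 4·x - 1, 3·x^2]].
At the point, J = [[1.0000, -9.0000], [2.0000, 27.0000]] (det J = 45.0000).
Solving J·Δ = −F gives Δ = (-3.5500, 0.3556).
Then the next iterate is (x, y)₁ = (-0.5500, -0.1444).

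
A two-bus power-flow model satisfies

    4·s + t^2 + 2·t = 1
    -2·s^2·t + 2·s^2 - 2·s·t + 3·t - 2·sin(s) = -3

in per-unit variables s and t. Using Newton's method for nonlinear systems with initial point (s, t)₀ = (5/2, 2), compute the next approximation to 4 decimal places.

At (5/2, 2): F = (17.0000, -14.696944).
Jacobian J = [[4, 2·t + 2], [-4·s·t + 4·s - 2·t - 2·cos(s), -2·s^2 - 2·s + 3]].
At the point, J = [[4.0000, 6.0000], [-12.397713, -14.5000]] (det J = 16.386277).
Solving J·Δ = −F gives Δ = (9.6616, -9.2744).
Then the next iterate is (s, t)₁ = (12.1616, -7.2744).

(12.1616, -7.2744)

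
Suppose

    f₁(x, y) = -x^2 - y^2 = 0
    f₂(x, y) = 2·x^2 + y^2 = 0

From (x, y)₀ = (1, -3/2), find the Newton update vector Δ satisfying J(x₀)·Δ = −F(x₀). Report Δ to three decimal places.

(-0.500, 0.750)

At (1, -3/2): F = (-3.250, 4.250).
Jacobian J = [[-2·x, -2·y], [4·x, 2·y]].
At the point, J = [[-2.000, 3.000], [4.000, -3.000]] (det J = -6.000).
Solving J·Δ = −F gives Δ = (-0.500, 0.750).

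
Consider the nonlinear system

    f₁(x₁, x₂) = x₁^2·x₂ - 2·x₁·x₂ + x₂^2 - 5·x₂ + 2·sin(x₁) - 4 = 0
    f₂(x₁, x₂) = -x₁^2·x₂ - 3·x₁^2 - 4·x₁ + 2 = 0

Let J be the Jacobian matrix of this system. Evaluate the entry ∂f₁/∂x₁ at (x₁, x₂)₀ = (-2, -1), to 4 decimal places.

5.1677

∂f₁/∂x₁ = 2·x₁·x₂ - 2·x₂ + 2·cos(x₁).
At (-2, -1) this is 5.1677.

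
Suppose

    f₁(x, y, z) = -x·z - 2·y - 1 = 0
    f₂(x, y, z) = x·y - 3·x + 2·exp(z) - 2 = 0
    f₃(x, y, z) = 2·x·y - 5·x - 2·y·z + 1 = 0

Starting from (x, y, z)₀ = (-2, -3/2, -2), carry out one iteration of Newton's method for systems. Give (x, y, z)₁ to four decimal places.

At (-2, -3/2, -2): F = (-2.0000, 7.270671, 11.0000).
Jacobian J = [[-z, -2, -x], [y - 3, x, 2·exp(z)], [2·y - 5, 2·x - 2·z, -2·y]].
At the point, J = [[2.0000, -2.0000, 2.0000], [-4.5000, -2.0000, 0.270671], [-8.0000, 0.0000, 3.0000]] (det J = -66.669271).
Solving J·Δ = −F gives Δ = (1.4050, 0.4849, 0.0800).
Then the next iterate is (x, y, z)₁ = (-0.5950, -1.0151, -1.9200).

(-0.5950, -1.0151, -1.9200)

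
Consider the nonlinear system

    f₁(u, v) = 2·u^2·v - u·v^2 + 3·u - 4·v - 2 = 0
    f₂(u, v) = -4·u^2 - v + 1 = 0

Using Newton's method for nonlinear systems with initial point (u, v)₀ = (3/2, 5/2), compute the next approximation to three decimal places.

(0.791, 0.507)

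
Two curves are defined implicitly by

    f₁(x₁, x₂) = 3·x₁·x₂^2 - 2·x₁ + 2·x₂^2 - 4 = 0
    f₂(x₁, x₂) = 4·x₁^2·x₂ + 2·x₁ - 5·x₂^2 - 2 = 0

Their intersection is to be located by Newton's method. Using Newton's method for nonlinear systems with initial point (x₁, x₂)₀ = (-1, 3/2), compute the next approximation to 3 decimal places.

(-0.769, 0.449)

At (-1, 3/2): F = (-4.250, -9.250).
Jacobian J = [[3·x₂^2 - 2, 6·x₁·x₂ + 4·x₂], [8·x₁·x₂ + 2, 4·x₁^2 - 10·x₂]].
At the point, J = [[4.750, -3.000], [-10.000, -11.000]] (det J = -82.250).
Solving J·Δ = −F gives Δ = (0.231, -1.051).
Then the next iterate is (x₁, x₂)₁ = (-0.769, 0.449).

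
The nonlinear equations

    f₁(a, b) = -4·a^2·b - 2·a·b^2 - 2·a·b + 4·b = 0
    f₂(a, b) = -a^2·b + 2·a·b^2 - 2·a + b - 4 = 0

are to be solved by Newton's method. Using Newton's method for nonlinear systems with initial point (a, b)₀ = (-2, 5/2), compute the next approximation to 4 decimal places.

(-1.6398, 1.4080)

At (-2, 5/2): F = (5.0000, -32.5000).
Jacobian J = [[-8·a·b - 2·b^2 - 2·b, -4·a^2 - 4·a·b - 2·a + 4], [-2·a·b + 2·b^2 - 2, -a^2 + 4·a·b + 1]].
At the point, J = [[22.5000, 12.0000], [20.5000, -23.0000]] (det J = -763.5000).
Solving J·Δ = −F gives Δ = (0.3602, -1.0920).
Then the next iterate is (a, b)₁ = (-1.6398, 1.4080).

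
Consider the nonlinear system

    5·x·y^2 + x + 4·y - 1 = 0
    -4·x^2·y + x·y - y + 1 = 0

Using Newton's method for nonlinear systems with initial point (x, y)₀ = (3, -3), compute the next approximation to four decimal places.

At (3, -3): F = (125.0000, 103.0000).
Jacobian J = [[5·y^2 + 1, 10·x·y + 4], [-8·x·y + y, -4·x^2 + x - 1]].
At the point, J = [[46.0000, -86.0000], [69.0000, -34.0000]] (det J = 4370.0000).
Solving J·Δ = −F gives Δ = (-1.0545, 0.8895).
Then the next iterate is (x, y)₁ = (1.9455, -2.1105).

(1.9455, -2.1105)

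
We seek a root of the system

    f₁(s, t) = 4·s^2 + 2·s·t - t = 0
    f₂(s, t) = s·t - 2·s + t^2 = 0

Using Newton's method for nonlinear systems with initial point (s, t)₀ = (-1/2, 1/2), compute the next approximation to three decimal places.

At (-1/2, 1/2): F = (0.000, 1.000).
Jacobian J = [[8·s + 2·t, 2·s - 1], [t - 2, s + 2·t]].
At the point, J = [[-3.000, -2.000], [-1.500, 0.500]] (det J = -4.500).
Solving J·Δ = −F gives Δ = (0.444, -0.667).
Then the next iterate is (s, t)₁ = (-0.056, -0.167).

(-0.056, -0.167)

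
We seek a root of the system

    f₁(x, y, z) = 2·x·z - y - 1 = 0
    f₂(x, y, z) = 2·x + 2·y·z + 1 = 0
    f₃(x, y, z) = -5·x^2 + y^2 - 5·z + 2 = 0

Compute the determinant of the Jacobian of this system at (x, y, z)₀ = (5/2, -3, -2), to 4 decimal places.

J = [[2·z, -1, 2·x], [2, 2·z, 2·y], [-10·x, 2·y, -5]].
At the point, J = [[-4.0000, -1.0000, 5.0000], [2.0000, -4.0000, -6.0000], [-25.0000, -6.0000, -5.0000]].
det J = -656.0000.

-656.0000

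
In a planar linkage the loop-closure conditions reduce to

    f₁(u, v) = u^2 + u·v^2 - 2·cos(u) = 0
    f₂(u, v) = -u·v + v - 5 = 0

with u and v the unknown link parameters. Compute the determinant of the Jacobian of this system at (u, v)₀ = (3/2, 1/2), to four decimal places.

-1.8725

J = [[2·u + v^2 + 2·sin(u), 2·u·v], [-v, -u + 1]].
At the point, J = [[5.244990, 1.5000], [-0.5000, -0.5000]].
det J = -1.8725.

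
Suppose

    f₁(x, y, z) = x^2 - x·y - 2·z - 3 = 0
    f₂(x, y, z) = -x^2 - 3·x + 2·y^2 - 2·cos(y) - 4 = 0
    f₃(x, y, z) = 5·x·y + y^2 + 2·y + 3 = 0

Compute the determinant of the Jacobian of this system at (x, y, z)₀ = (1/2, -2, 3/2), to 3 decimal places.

200.372

J = [[2·x - y, -x, -2], [-2·x - 3, 4·y + 2·sin(y), 0], [5·y, 5·x + 2·y + 2, 0]].
At the point, J = [[3.000, -0.500, -2.000], [-4.000, -9.81859, 0.000], [-10.000, 0.500, 0.000]].
det J = 200.372.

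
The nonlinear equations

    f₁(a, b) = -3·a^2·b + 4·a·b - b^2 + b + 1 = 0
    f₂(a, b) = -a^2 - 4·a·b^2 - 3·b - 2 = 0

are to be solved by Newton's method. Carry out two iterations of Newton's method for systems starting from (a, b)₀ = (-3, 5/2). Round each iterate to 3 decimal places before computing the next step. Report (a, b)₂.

(-0.570, 1.904)

At (-3, 5/2): F = (-100.250, 56.500).
Jacobian J = [[-6·a·b + 4·b, -3·a^2 + 4·a - 2·b + 1], [-2·a - 4·b^2, -8·a·b - 3]].
At the point, J = [[55.000, -43.000], [-19.000, 57.000]] (det J = 2318.000).
Solving J·Δ = −F gives Δ = (1.417, -0.519).
Then the next iterate is (a, b)₁ = (-1.583, 1.981).
Round to (-1.583, 1.981) and repeat: F = (-28.37955, 14.40016), J = [[26.73954, -16.81167], [-12.53144, 22.08738]].
Δ = (1.013, -0.077), so (a, b)₂ = (-0.570, 1.904).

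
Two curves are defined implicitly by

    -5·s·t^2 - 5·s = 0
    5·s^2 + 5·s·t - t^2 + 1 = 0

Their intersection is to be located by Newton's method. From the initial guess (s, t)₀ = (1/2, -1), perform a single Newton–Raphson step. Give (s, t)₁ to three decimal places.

At (1/2, -1): F = (-5.000, -1.250).
Jacobian J = [[-5·t^2 - 5, -10·s·t], [10·s + 5·t, 5·s - 2·t]].
At the point, J = [[-10.000, 5.000], [0.000, 4.500]] (det J = -45.000).
Solving J·Δ = −F gives Δ = (-0.361, 0.278).
Then the next iterate is (s, t)₁ = (0.139, -0.722).

(0.139, -0.722)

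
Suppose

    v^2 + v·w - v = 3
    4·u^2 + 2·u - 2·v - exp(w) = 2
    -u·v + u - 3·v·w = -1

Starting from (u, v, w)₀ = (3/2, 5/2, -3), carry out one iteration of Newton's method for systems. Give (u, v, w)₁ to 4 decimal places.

(1.1352, 2.3526, -0.2411)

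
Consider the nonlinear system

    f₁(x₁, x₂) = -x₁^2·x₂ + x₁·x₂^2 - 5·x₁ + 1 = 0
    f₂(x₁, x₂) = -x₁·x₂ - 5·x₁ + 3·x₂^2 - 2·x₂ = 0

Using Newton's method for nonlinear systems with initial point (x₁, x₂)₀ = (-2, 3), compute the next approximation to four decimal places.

(-3.5625, 0.2500)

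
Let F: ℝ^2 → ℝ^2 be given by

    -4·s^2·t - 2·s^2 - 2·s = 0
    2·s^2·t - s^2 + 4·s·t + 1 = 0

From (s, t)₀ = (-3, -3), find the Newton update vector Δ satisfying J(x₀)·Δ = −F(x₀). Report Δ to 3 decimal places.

At (-3, -3): F = (96.000, -26.000).
Jacobian J = [[-8·s·t - 4·s - 2, -4·s^2], [4·s·t - 2·s + 4·t, 2·s^2 + 4·s]].
At the point, J = [[-62.000, -36.000], [30.000, 6.000]] (det J = 708.000).
Solving J·Δ = −F gives Δ = (0.508, 1.791).

(0.508, 1.791)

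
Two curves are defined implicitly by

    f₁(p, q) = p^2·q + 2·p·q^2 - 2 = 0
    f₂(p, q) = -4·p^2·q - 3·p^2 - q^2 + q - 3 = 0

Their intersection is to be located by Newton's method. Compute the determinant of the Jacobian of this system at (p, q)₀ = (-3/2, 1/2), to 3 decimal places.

20.250

J = [[2·p·q + 2·q^2, p^2 + 4·p·q], [-8·p·q - 6·p, -4·p^2 - 2·q + 1]].
At the point, J = [[-1.000, -0.750], [15.000, -9.000]].
det J = 20.250.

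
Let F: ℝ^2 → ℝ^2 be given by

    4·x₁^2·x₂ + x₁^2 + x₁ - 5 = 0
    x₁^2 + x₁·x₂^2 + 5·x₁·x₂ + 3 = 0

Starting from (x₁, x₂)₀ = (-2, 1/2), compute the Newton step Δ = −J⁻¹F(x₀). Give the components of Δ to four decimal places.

At (-2, 1/2): F = (5.0000, 1.5000).
Jacobian J = [[8·x₁·x₂ + 2·x₁ + 1, 4·x₁^2], [2·x₁ + x₂^2 + 5·x₂, 2·x₁·x₂ + 5·x₁]].
At the point, J = [[-11.0000, 16.0000], [-1.2500, -12.0000]] (det J = 152.0000).
Solving J·Δ = −F gives Δ = (0.5526, 0.0674).

(0.5526, 0.0674)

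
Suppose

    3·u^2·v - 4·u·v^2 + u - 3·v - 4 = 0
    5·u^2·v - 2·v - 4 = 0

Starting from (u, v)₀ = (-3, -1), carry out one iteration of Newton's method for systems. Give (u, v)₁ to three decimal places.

(-1.733, -0.791)

At (-3, -1): F = (-19.000, -47.000).
Jacobian J = [[6·u·v - 4·v^2 + 1, 3·u^2 - 8·u·v - 3], [10·u·v, 5·u^2 - 2]].
At the point, J = [[15.000, 0.000], [30.000, 43.000]] (det J = 645.000).
Solving J·Δ = −F gives Δ = (1.267, 0.209).
Then the next iterate is (u, v)₁ = (-1.733, -0.791).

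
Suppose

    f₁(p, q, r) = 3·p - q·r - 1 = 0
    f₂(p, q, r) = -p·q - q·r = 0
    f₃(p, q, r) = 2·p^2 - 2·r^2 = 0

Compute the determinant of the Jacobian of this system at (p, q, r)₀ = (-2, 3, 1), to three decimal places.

-48.000

J = [[3, -r, -q], [-q, -p - r, -q], [4·p, 0, -4·r]].
At the point, J = [[3.000, -1.000, -3.000], [-3.000, 1.000, -3.000], [-8.000, 0.000, -4.000]].
det J = -48.000.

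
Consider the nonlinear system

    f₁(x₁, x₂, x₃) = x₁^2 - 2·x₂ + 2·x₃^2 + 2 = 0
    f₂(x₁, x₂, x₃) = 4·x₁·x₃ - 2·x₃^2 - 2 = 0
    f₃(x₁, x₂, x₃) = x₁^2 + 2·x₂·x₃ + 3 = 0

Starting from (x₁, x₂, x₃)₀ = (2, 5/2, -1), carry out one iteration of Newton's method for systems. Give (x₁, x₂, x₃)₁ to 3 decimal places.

At (2, 5/2, -1): F = (3.000, -12.000, 2.000).
Jacobian J = [[2·x₁, -2, 4·x₃], [4·x₃, 0, 4·x₁ - 4·x₃], [2·x₁, 2·x₃, 2·x₂]].
At the point, J = [[4.000, -2.000, -4.000], [-4.000, 0.000, 12.000], [4.000, -2.000, 5.000]] (det J = -72.000).
Solving J·Δ = −F gives Δ = (-2.667, -4.056, 0.111).
Then the next iterate is (x₁, x₂, x₃)₁ = (-0.667, -1.556, -0.889).

(-0.667, -1.556, -0.889)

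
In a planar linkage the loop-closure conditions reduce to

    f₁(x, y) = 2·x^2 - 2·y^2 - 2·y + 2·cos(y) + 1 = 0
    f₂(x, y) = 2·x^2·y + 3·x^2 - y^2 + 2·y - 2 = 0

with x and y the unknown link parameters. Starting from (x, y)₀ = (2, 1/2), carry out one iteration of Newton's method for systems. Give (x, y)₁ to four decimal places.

(0.9663, 0.6988)

At (2, 1/2): F = (9.255165, 14.7500).
Jacobian J = [[4·x, -4·y - 2·sin(y) - 2], [4·x·y + 6·x, 2·x^2 - 2·y + 2]].
At the point, J = [[8.0000, -4.958851], [16.0000, 9.0000]] (det J = 151.341617).
Solving J·Δ = −F gives Δ = (-1.0337, 0.1988).
Then the next iterate is (x, y)₁ = (0.9663, 0.6988).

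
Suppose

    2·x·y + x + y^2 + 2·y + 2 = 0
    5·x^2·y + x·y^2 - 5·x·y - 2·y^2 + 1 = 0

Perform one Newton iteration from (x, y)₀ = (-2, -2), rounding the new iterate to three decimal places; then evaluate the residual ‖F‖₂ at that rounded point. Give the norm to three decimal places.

19.619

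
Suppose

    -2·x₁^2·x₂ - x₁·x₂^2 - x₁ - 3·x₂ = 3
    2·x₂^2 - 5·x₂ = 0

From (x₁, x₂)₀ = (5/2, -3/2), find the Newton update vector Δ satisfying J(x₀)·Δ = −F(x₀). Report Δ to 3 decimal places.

(-0.289, 1.091)

At (5/2, -3/2): F = (12.125, 12.000).
Jacobian J = [[-4·x₁·x₂ - x₂^2 - 1, -2·x₁^2 - 2·x₁·x₂ - 3], [0, 4·x₂ - 5]].
At the point, J = [[11.750, -8.000], [0.000, -11.000]] (det J = -129.250).
Solving J·Δ = −F gives Δ = (-0.289, 1.091).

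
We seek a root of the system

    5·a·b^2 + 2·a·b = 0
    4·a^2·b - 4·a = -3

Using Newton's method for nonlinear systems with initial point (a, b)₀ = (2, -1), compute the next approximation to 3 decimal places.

(1.118, -0.790)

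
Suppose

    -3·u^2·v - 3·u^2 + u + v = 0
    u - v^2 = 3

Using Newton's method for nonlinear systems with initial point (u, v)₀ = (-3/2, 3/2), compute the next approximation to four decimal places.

(-1.3176, -0.6892)

At (-3/2, 3/2): F = (-16.8750, -6.7500).
Jacobian J = [[-6·u·v - 6·u + 1, -3·u^2 + 1], [1, -2·v]].
At the point, J = [[23.5000, -5.7500], [1.0000, -3.0000]] (det J = -64.7500).
Solving J·Δ = −F gives Δ = (0.1824, -2.1892).
Then the next iterate is (u, v)₁ = (-1.3176, -0.6892).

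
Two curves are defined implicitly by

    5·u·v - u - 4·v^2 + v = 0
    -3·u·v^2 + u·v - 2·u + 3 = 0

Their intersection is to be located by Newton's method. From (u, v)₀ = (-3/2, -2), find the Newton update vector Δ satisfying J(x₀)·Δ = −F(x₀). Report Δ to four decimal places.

(0.6201, 0.8759)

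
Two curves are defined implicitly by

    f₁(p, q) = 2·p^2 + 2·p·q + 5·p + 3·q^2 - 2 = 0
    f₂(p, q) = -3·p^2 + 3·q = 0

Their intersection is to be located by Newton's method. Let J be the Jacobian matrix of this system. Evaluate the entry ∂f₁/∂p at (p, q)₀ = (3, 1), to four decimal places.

19.0000

∂f₁/∂p = 4·p + 2·q + 5.
At (3, 1) this is 19.0000.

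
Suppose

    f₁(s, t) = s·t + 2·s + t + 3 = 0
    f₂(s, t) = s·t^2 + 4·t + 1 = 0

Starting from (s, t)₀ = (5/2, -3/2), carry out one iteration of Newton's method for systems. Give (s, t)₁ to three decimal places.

(1.273, -2.110)

At (5/2, -3/2): F = (2.750, 0.625).
Jacobian J = [[t + 2, s + 1], [t^2, 2·s·t + 4]].
At the point, J = [[0.500, 3.500], [2.250, -3.500]] (det J = -9.625).
Solving J·Δ = −F gives Δ = (-1.227, -0.610).
Then the next iterate is (s, t)₁ = (1.273, -2.110).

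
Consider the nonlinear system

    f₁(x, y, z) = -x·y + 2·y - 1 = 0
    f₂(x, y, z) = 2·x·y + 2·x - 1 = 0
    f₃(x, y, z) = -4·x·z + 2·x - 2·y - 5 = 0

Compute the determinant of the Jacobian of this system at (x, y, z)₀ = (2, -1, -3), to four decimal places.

-32.0000

J = [[-y, -x + 2, 0], [2·y + 2, 2·x, 0], [-4·z + 2, -2, -4·x]].
At the point, J = [[1.0000, 0.0000, 0.0000], [0.0000, 4.0000, 0.0000], [14.0000, -2.0000, -8.0000]].
det J = -32.0000.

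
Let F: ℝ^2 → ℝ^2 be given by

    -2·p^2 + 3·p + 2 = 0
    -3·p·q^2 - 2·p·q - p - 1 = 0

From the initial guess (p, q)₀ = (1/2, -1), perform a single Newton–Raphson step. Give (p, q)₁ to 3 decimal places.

(-2.500, -3.000)

At (1/2, -1): F = (3.000, -2.000).
Jacobian J = [[-4·p + 3, 0], [-3·q^2 - 2·q - 1, -6·p·q - 2·p]].
At the point, J = [[1.000, 0.000], [-2.000, 2.000]] (det J = 2.000).
Solving J·Δ = −F gives Δ = (-3.000, -2.000).
Then the next iterate is (p, q)₁ = (-2.500, -3.000).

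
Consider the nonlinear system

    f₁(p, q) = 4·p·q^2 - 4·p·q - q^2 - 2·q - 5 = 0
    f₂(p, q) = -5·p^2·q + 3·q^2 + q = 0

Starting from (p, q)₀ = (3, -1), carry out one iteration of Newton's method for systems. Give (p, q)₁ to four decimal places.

(1.9824, -0.6706)

At (3, -1): F = (20.0000, 47.0000).
Jacobian J = [[4·q^2 - 4·q, 8·p·q - 4·p - 2·q - 2], [-10·p·q, -5·p^2 + 6·q + 1]].
At the point, J = [[8.0000, -36.0000], [30.0000, -50.0000]] (det J = 680.0000).
Solving J·Δ = −F gives Δ = (-1.0176, 0.3294).
Then the next iterate is (p, q)₁ = (1.9824, -0.6706).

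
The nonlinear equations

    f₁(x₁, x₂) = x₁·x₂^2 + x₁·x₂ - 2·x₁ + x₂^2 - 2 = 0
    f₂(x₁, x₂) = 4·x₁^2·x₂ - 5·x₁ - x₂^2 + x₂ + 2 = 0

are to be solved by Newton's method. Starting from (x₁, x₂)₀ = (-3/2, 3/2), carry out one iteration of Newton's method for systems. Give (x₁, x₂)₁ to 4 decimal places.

(-0.6167, 1.2236)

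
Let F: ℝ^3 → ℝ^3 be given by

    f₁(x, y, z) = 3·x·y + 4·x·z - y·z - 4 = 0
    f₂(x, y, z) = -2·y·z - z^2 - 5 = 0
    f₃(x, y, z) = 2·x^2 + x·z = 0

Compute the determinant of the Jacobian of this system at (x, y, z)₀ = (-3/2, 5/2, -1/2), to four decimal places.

J = [[3·y + 4·z, 3·x - z, 4·x - y], [0, -2·z, -2·y - 2·z], [4·x + z, 0, x]].
At the point, J = [[5.5000, -4.0000, -8.5000], [0.0000, 1.0000, -4.0000], [-6.5000, 0.0000, -1.5000]].
det J = -167.5000.

-167.5000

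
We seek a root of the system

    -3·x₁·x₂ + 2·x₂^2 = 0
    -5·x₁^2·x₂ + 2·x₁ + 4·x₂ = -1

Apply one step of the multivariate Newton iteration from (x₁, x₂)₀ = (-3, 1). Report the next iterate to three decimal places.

(-2.498, 0.270)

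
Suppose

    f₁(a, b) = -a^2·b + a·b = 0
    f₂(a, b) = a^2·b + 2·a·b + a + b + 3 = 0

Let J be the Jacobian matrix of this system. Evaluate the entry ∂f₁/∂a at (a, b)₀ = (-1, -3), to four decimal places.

-9.0000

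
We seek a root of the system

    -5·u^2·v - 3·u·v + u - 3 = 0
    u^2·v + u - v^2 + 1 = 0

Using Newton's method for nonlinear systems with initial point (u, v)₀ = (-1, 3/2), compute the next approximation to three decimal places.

(-0.537, 0.662)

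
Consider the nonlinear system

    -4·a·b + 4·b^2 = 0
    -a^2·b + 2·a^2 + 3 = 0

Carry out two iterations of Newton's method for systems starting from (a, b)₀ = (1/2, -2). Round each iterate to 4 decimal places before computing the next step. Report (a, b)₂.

(0.6784, -0.1082)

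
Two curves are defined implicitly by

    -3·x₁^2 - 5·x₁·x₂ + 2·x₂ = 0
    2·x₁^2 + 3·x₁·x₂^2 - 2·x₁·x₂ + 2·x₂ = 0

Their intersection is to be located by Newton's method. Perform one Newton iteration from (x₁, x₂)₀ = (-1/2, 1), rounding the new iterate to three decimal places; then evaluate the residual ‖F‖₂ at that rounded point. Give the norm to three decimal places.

15.143

At (-1/2, 1): F = (3.750, 2.000).
Jacobian J = [[-6·x₁ - 5·x₂, -5·x₁ + 2], [4·x₁ + 3·x₂^2 - 2·x₂, 6·x₁·x₂ - 2·x₁ + 2]].
At the point, J = [[-2.000, 4.500], [-1.000, 0.000]] (det J = 4.500).
Solving J·Δ = −F gives Δ = (2.000, 0.056).
Then the next iterate is (x₁, x₂)₁ = (1.500, 1.056).
Re-evaluating at (1.500, 1.056): F = (-12.558, 8.46211), so ‖F‖₂ = 15.143.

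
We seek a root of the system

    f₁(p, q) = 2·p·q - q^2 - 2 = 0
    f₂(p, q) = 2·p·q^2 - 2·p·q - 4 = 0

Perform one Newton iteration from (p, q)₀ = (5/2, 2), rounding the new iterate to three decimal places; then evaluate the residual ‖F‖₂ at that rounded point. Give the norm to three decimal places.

At (5/2, 2): F = (4.000, 6.000).
Jacobian J = [[2·q, 2·p - 2·q], [2·q^2 - 2·q, 4·p·q - 2·p]].
At the point, J = [[4.000, 1.000], [4.000, 15.000]] (det J = 56.000).
Solving J·Δ = −F gives Δ = (-0.964, -0.143).
Then the next iterate is (p, q)₁ = (1.536, 1.857).
Re-evaluating at (1.536, 1.857): F = (0.25626, 0.88893), so ‖F‖₂ = 0.925.

0.925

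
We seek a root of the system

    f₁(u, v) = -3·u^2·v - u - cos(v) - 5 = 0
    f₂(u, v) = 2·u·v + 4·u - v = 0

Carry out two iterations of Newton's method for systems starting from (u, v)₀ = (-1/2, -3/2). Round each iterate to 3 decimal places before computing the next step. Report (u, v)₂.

(-1.029, -1.345)

At (-1/2, -3/2): F = (-3.44574, 1.000).
Jacobian J = [[-6·u·v - 1, -3·u^2 + sin(v)], [2·v + 4, 2·u - 1]].
At the point, J = [[-5.500, -1.74749], [1.000, -2.000]] (det J = 12.74749).
Solving J·Δ = −F gives Δ = (-0.678, 0.161).
Then the next iterate is (u, v)₁ = (-1.178, -1.339).
Round to (-1.178, -1.339) and repeat: F = (1.52260, -0.21832), J = [[-10.46405, -5.13631], [1.322, -3.356]].
Δ = (0.149, -0.006), so (u, v)₂ = (-1.029, -1.345).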